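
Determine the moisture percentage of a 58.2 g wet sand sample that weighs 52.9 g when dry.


Formula: MC = (W_wet - W_dry) / W_wet * 100
Water mass = 58.2 - 52.9 = 5.3 g
MC = 5.3 / 58.2 * 100 = 9.1065%

Final answer: 9.1065%


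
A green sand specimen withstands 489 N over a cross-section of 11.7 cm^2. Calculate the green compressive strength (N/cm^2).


Formula: Compressive Strength = Force / Area
Strength = 489 N / 11.7 cm^2 = 41.7949 N/cm^2

41.7949 N/cm^2


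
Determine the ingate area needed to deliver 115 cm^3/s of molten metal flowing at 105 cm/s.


Formula: A_ingate = Q / v  (continuity equation)
A = 115 cm^3/s / 105 cm/s = 1.0952 cm^2

Answer: 1.0952 cm^2


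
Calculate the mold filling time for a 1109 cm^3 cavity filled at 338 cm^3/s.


Formula: t_fill = V_mold / Q_flow
t = 1109 cm^3 / 338 cm^3/s = 3.2811 s


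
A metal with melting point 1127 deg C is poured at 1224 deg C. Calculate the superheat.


Formula: Superheat = T_pour - T_melt
Superheat = 1224 - 1127 = 97 deg C

97 deg C


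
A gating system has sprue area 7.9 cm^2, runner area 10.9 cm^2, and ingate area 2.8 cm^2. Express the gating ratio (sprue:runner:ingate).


Sprue:Runner:Ingate = 1 : 10.9/7.9 : 2.8/7.9 = 1:1.38:0.35

1:1.38:0.35


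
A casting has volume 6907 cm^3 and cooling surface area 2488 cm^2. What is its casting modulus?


Formula: Casting Modulus M = V / A
M = 6907 cm^3 / 2488 cm^2 = 2.7761 cm

2.7761 cm


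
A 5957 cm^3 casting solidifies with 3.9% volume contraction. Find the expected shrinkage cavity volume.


Formula: V_shrink = V_casting * shrinkage_pct / 100
V_shrink = 5957 cm^3 * 3.9 / 100 = 232.3230 cm^3

Final answer: 232.3230 cm^3


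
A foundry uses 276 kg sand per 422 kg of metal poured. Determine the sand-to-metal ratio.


Formula: Sand-to-Metal Ratio = W_sand / W_metal
Ratio = 276 kg / 422 kg = 0.6540


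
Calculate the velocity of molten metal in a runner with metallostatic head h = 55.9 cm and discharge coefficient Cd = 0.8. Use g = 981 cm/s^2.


Formula: v = Cd * sqrt(2 * g * h)  (Torricelli with discharge coefficient)
2*g*h = 2 * 981 * 55.9 = 109675.8 cm^2/s^2
sqrt(109675.8) = 331.17337 cm/s
v = 0.8 * 331.17337 = 264.9387 cm/s


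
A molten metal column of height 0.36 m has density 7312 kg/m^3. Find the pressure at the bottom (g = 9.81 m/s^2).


Formula: P = rho * g * h
rho * g = 7312 * 9.81 = 71730.72 N/m^3
P = 71730.72 * 0.36 = 25823.0592 Pa

Final answer: 25823.0592 Pa


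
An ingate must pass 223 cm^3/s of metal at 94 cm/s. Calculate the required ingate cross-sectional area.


Formula: A_ingate = Q / v  (continuity equation)
A = 223 cm^3/s / 94 cm/s = 2.3723 cm^2

Answer: 2.3723 cm^2


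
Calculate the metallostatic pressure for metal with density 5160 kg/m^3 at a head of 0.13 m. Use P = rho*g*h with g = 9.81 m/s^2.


Formula: P = rho * g * h
rho * g = 5160 * 9.81 = 50619.6 N/m^3
P = 50619.6 * 0.13 = 6580.5480 Pa

6580.5480 Pa


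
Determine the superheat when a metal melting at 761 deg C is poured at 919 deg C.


Formula: Superheat = T_pour - T_melt
Superheat = 919 - 761 = 158 deg C

Answer: 158 deg C


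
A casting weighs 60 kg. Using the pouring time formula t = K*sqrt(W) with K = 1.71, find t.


Formula: t = K * sqrt(W)
sqrt(W) = sqrt(60) = 7.74597
t = 1.71 * 7.74597 = 13.2456 s

Final answer: 13.2456 s


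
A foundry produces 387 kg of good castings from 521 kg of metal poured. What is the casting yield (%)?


Formula: Casting Yield = (W_good / W_total) * 100
Yield = (387 kg / 521 kg) * 100 = 74.2802%

Final answer: 74.2802%


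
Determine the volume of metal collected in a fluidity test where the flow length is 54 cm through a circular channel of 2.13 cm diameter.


Formula: V = pi * (d/2)^2 * L  (cylinder volume)
Radius = 2.13/2 = 1.065 cm
V = pi * 1.065^2 * 54 = 192.4167 cm^3

Final answer: 192.4167 cm^3


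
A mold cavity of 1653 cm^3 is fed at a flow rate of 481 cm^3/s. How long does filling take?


Formula: t_fill = V_mold / Q_flow
t = 1653 cm^3 / 481 cm^3/s = 3.4366 s


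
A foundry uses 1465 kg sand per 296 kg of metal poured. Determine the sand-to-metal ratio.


Formula: Sand-to-Metal Ratio = W_sand / W_metal
Ratio = 1465 kg / 296 kg = 4.9493

Answer: 4.9493


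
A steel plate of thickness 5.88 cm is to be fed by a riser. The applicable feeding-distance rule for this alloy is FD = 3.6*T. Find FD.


Formula: FD = 3.6 * T  (riser feeding-distance rule)
FD = 3.6 * 5.88 cm = 21.1680 cm


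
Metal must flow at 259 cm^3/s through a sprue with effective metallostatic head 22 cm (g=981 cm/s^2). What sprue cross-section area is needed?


Formula: v = sqrt(2*g*h), A = Q/v
Velocity: v = sqrt(2 * 981 * 22) = sqrt(43164) = 207.7595 cm/s
Sprue area: A = Q / v = 259 / 207.7595 = 1.2466 cm^2

Answer: 1.2466 cm^2


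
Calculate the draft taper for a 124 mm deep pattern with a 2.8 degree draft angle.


Formula: taper = depth * tan(draft_angle)
tan(2.8 deg) = 0.0489082
taper = 124 mm * 0.0489082 = 6.0646 mm

Answer: 6.0646 mm


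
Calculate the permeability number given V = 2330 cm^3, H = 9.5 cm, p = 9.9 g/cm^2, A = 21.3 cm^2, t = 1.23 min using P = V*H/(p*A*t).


Formula: Permeability Number P = (V * H) / (p * A * t)
Numerator: V * H = 2330 * 9.5 = 22135.0
Denominator: p * A * t = 9.9 * 21.3 * 1.23 = 259.3701
P = 22135.0 / 259.3701 = 85.3414


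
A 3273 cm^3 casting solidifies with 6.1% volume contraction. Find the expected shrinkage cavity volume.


Formula: V_shrink = V_casting * shrinkage_pct / 100
V_shrink = 3273 cm^3 * 6.1 / 100 = 199.6530 cm^3


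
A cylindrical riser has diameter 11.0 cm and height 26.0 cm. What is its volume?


Formula: V = pi * (D/2)^2 * H  (cylinder volume)
Radius = D/2 = 11.0/2 = 5.5 cm
V = pi * 5.5^2 * 26.0 = 2470.8626 cm^3

Final answer: 2470.8626 cm^3


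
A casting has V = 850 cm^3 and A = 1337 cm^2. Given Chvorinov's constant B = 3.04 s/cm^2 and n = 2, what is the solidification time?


Formula: t_s = B * (V/A)^n  (Chvorinov's rule, n=2)
Modulus M = V/A = 850/1337 = 0.635752 cm
M^2 = 0.635752^2 = 0.404181 cm^2
t_s = 3.04 * 0.404181 = 1.2287 s

Final answer: 1.2287 s


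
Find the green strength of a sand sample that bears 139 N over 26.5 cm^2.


Formula: Compressive Strength = Force / Area
Strength = 139 N / 26.5 cm^2 = 5.2453 N/cm^2

5.2453 N/cm^2


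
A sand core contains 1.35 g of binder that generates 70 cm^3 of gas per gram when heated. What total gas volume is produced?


Formula: V_gas = W_binder * gas_evolution_rate
V = 1.35 g * 70 cm^3/g = 94.5000 cm^3

Answer: 94.5000 cm^3


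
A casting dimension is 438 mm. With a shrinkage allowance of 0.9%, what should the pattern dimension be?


Formula: L_pattern = L_casting * (1 + shrinkage_rate/100)
Shrinkage factor = 1 + 0.9/100 = 1.009
L_pattern = 438 mm * 1.009 = 441.9420 mm

441.9420 mm


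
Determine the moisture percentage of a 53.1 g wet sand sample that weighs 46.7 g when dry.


Formula: MC = (W_wet - W_dry) / W_wet * 100
Water mass = 53.1 - 46.7 = 6.4 g
MC = 6.4 / 53.1 * 100 = 12.0527%

Answer: 12.0527%


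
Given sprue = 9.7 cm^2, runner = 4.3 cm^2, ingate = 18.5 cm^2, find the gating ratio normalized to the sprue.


Sprue:Runner:Ingate = 1 : 4.3/9.7 : 18.5/9.7 = 1:0.44:1.91

Answer: 1:0.44:1.91


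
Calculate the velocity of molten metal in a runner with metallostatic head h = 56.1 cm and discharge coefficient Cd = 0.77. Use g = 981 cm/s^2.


Formula: v = Cd * sqrt(2 * g * h)  (Torricelli with discharge coefficient)
2*g*h = 2 * 981 * 56.1 = 110068.2 cm^2/s^2
sqrt(110068.2) = 331.76528 cm/s
v = 0.77 * 331.76528 = 255.4593 cm/s


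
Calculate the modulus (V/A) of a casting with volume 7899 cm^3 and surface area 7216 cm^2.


Formula: Casting Modulus M = V / A
M = 7899 cm^3 / 7216 cm^2 = 1.0947 cm


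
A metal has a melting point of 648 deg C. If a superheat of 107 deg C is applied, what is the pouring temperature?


Formula: T_pour = T_melt + Superheat
T_pour = 648 + 107 = 755 deg C

755 deg C


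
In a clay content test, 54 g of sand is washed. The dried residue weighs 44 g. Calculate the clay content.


Formula: Clay% = (W_total - W_washed) / W_total * 100
Clay mass = 54 - 44 = 10 g
Clay% = 10 / 54 * 100 = 18.5185%

Answer: 18.5185%


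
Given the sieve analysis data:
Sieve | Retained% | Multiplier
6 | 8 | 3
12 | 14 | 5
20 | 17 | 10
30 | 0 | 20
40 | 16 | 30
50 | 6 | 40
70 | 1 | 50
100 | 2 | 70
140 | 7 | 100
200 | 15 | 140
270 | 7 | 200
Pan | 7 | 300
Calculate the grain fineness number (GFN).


Formula: GFN = sum(pct * multiplier) / sum(pct)
sum(pct * multiplier) = 7474
sum(pct) = 100
GFN = 7474 / 100 = 74.74

Final answer: 74.74


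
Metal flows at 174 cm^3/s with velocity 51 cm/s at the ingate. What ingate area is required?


Formula: A_ingate = Q / v  (continuity equation)
A = 174 cm^3/s / 51 cm/s = 3.4118 cm^2

3.4118 cm^2


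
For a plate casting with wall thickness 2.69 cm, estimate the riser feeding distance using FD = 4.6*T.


Formula: FD = 4.6 * T  (riser feeding-distance rule)
FD = 4.6 * 2.69 cm = 12.3740 cm


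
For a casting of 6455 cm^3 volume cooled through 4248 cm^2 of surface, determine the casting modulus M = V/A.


Formula: Casting Modulus M = V / A
M = 6455 cm^3 / 4248 cm^2 = 1.5195 cm


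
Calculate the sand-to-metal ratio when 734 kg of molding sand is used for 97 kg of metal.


Formula: Sand-to-Metal Ratio = W_sand / W_metal
Ratio = 734 kg / 97 kg = 7.5670

Final answer: 7.5670


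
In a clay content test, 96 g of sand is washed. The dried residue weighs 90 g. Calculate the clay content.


Formula: Clay% = (W_total - W_washed) / W_total * 100
Clay mass = 96 - 90 = 6 g
Clay% = 6 / 96 * 100 = 6.2500%

Answer: 6.2500%


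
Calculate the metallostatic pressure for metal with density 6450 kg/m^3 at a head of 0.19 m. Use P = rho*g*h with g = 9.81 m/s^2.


Formula: P = rho * g * h
rho * g = 6450 * 9.81 = 63274.5 N/m^3
P = 63274.5 * 0.19 = 12022.1550 Pa

12022.1550 Pa


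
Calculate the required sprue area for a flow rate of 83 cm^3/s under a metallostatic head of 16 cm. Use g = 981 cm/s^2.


Formula: v = sqrt(2*g*h), A = Q/v
Velocity: v = sqrt(2 * 981 * 16) = sqrt(31392) = 177.1779 cm/s
Sprue area: A = Q / v = 83 / 177.1779 = 0.4685 cm^2

Final answer: 0.4685 cm^2


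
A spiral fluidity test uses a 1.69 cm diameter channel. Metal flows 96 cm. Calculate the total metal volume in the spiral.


Formula: V = pi * (d/2)^2 * L  (cylinder volume)
Radius = 1.69/2 = 0.845 cm
V = pi * 0.845^2 * 96 = 215.3449 cm^3

215.3449 cm^3


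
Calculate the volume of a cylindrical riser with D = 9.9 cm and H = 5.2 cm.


Formula: V = pi * (D/2)^2 * H  (cylinder volume)
Radius = D/2 = 9.9/2 = 4.95 cm
V = pi * 4.95^2 * 5.2 = 400.2797 cm^3

400.2797 cm^3


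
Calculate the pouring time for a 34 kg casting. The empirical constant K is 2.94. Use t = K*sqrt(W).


Formula: t = K * sqrt(W)
sqrt(W) = sqrt(34) = 5.83095
t = 2.94 * 5.83095 = 17.1430 s

17.1430 s


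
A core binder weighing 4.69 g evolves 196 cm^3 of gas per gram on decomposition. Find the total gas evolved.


Formula: V_gas = W_binder * gas_evolution_rate
V = 4.69 g * 196 cm^3/g = 919.2400 cm^3

919.2400 cm^3


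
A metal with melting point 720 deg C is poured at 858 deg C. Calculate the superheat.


Formula: Superheat = T_pour - T_melt
Superheat = 858 - 720 = 138 deg C

138 deg C


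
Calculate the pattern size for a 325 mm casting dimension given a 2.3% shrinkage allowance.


Formula: L_pattern = L_casting * (1 + shrinkage_rate/100)
Shrinkage factor = 1 + 2.3/100 = 1.023
L_pattern = 325 mm * 1.023 = 332.4750 mm

332.4750 mm


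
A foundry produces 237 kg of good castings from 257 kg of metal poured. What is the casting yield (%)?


Formula: Casting Yield = (W_good / W_total) * 100
Yield = (237 kg / 257 kg) * 100 = 92.2179%

Answer: 92.2179%


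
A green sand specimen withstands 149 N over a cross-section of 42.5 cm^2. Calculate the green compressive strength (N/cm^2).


Formula: Compressive Strength = Force / Area
Strength = 149 N / 42.5 cm^2 = 3.5059 N/cm^2

Answer: 3.5059 N/cm^2


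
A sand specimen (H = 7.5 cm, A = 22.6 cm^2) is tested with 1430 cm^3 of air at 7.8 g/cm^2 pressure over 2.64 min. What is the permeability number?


Formula: Permeability Number P = (V * H) / (p * A * t)
Numerator: V * H = 1430 * 7.5 = 10725.0
Denominator: p * A * t = 7.8 * 22.6 * 2.64 = 465.3792
P = 10725.0 / 465.3792 = 23.0457

Answer: 23.0457


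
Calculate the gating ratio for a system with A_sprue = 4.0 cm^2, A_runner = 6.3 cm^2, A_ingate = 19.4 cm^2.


Sprue:Runner:Ingate = 1 : 6.3/4.0 : 19.4/4.0 = 1:1.58:4.85

1:1.58:4.85


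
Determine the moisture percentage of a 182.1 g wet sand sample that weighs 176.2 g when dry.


Formula: MC = (W_wet - W_dry) / W_wet * 100
Water mass = 182.1 - 176.2 = 5.9 g
MC = 5.9 / 182.1 * 100 = 3.2400%

Final answer: 3.2400%


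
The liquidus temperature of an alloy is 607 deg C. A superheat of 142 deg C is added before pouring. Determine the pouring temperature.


Formula: T_pour = T_melt + Superheat
T_pour = 607 + 142 = 749 deg C

Answer: 749 deg C


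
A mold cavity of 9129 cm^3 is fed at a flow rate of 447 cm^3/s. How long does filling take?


Formula: t_fill = V_mold / Q_flow
t = 9129 cm^3 / 447 cm^3/s = 20.4228 s


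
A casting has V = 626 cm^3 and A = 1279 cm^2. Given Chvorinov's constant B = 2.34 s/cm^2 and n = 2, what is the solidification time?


Formula: t_s = B * (V/A)^n  (Chvorinov's rule, n=2)
Modulus M = V/A = 626/1279 = 0.489445 cm
M^2 = 0.489445^2 = 0.239556 cm^2
t_s = 2.34 * 0.239556 = 0.5606 s

Final answer: 0.5606 s


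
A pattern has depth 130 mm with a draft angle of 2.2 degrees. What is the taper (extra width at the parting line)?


Formula: taper = depth * tan(draft_angle)
tan(2.2 deg) = 0.0384161
taper = 130 mm * 0.0384161 = 4.9941 mm

Answer: 4.9941 mm


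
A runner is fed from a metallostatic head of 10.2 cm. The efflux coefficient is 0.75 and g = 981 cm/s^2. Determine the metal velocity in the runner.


Formula: v = Cd * sqrt(2 * g * h)  (Torricelli with discharge coefficient)
2*g*h = 2 * 981 * 10.2 = 20012.4 cm^2/s^2
sqrt(20012.4) = 141.46519 cm/s
v = 0.75 * 141.46519 = 106.0989 cm/s

Answer: 106.0989 cm/s


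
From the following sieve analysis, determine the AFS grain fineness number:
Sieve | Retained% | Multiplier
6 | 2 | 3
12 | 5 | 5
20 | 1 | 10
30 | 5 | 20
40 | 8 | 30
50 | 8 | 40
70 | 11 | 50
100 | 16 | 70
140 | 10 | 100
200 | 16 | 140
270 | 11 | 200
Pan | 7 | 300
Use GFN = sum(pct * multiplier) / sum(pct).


Formula: GFN = sum(pct * multiplier) / sum(pct)
sum(pct * multiplier) = 9911
sum(pct) = 100
GFN = 9911 / 100 = 99.11


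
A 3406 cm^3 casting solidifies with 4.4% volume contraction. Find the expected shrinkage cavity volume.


Formula: V_shrink = V_casting * shrinkage_pct / 100
V_shrink = 3406 cm^3 * 4.4 / 100 = 149.8640 cm^3

149.8640 cm^3


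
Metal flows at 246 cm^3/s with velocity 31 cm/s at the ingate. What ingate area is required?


Formula: A_ingate = Q / v  (continuity equation)
A = 246 cm^3/s / 31 cm/s = 7.9355 cm^2

7.9355 cm^2


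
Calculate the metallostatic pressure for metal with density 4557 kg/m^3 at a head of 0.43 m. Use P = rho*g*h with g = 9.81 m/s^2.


Formula: P = rho * g * h
rho * g = 4557 * 9.81 = 44704.17 N/m^3
P = 44704.17 * 0.43 = 19222.7931 Pa

Answer: 19222.7931 Pa


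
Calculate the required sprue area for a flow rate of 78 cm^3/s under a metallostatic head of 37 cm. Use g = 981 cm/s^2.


Formula: v = sqrt(2*g*h), A = Q/v
Velocity: v = sqrt(2 * 981 * 37) = sqrt(72594) = 269.4327 cm/s
Sprue area: A = Q / v = 78 / 269.4327 = 0.2895 cm^2

Final answer: 0.2895 cm^2


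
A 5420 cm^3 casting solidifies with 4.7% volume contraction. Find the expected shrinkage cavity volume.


Formula: V_shrink = V_casting * shrinkage_pct / 100
V_shrink = 5420 cm^3 * 4.7 / 100 = 254.7400 cm^3

254.7400 cm^3


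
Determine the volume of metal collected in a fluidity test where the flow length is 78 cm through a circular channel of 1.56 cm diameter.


Formula: V = pi * (d/2)^2 * L  (cylinder volume)
Radius = 1.56/2 = 0.78 cm
V = pi * 0.78^2 * 78 = 149.0849 cm^3

149.0849 cm^3


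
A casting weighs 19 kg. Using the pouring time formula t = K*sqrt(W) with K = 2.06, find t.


Formula: t = K * sqrt(W)
sqrt(W) = sqrt(19) = 4.35890
t = 2.06 * 4.35890 = 8.9793 s

8.9793 s


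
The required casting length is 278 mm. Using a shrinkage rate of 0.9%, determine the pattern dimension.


Formula: L_pattern = L_casting * (1 + shrinkage_rate/100)
Shrinkage factor = 1 + 0.9/100 = 1.009
L_pattern = 278 mm * 1.009 = 280.5020 mm

280.5020 mm


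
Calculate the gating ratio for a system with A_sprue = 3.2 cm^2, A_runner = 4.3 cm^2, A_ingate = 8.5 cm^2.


Sprue:Runner:Ingate = 1 : 4.3/3.2 : 8.5/3.2 = 1:1.34:2.66

Final answer: 1:1.34:2.66


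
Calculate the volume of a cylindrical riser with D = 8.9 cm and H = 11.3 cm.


Formula: V = pi * (D/2)^2 * H  (cylinder volume)
Radius = D/2 = 8.9/2 = 4.45 cm
V = pi * 4.45^2 * 11.3 = 702.9887 cm^3


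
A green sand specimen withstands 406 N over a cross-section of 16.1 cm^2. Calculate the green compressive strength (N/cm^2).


Formula: Compressive Strength = Force / Area
Strength = 406 N / 16.1 cm^2 = 25.2174 N/cm^2

25.2174 N/cm^2


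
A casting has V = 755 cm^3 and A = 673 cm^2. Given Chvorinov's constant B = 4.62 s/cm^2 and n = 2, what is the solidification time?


Formula: t_s = B * (V/A)^n  (Chvorinov's rule, n=2)
Modulus M = V/A = 755/673 = 1.121842 cm
M^2 = 1.121842^2 = 1.258529 cm^2
t_s = 4.62 * 1.258529 = 5.8144 s


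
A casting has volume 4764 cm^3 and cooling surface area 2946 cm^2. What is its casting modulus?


Formula: Casting Modulus M = V / A
M = 4764 cm^3 / 2946 cm^2 = 1.6171 cm

Final answer: 1.6171 cm


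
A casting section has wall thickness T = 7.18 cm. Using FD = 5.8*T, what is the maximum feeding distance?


Formula: FD = 5.8 * T  (riser feeding-distance rule)
FD = 5.8 * 7.18 cm = 41.6440 cm

Answer: 41.6440 cm


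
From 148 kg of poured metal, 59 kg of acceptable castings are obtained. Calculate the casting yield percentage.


Formula: Casting Yield = (W_good / W_total) * 100
Yield = (59 kg / 148 kg) * 100 = 39.8649%

Final answer: 39.8649%


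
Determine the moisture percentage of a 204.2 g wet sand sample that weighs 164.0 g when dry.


Formula: MC = (W_wet - W_dry) / W_wet * 100
Water mass = 204.2 - 164.0 = 40.2 g
MC = 40.2 / 204.2 * 100 = 19.6866%


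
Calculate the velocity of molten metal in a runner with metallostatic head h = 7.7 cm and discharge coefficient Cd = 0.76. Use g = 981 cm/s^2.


Formula: v = Cd * sqrt(2 * g * h)  (Torricelli with discharge coefficient)
2*g*h = 2 * 981 * 7.7 = 15107.4 cm^2/s^2
sqrt(15107.4) = 122.91216 cm/s
v = 0.76 * 122.91216 = 93.4132 cm/s

Final answer: 93.4132 cm/s


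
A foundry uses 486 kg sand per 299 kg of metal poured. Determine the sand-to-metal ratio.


Formula: Sand-to-Metal Ratio = W_sand / W_metal
Ratio = 486 kg / 299 kg = 1.6254

1.6254


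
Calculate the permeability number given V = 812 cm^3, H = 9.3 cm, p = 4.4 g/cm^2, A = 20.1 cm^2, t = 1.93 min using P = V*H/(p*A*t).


Formula: Permeability Number P = (V * H) / (p * A * t)
Numerator: V * H = 812 * 9.3 = 7551.6
Denominator: p * A * t = 4.4 * 20.1 * 1.93 = 170.6892
P = 7551.6 / 170.6892 = 44.2418

Final answer: 44.2418


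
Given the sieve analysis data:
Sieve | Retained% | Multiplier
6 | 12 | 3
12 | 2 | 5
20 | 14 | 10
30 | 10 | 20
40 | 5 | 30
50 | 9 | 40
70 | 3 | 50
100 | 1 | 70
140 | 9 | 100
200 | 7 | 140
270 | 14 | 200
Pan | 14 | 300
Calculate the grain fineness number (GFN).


Formula: GFN = sum(pct * multiplier) / sum(pct)
sum(pct * multiplier) = 9996
sum(pct) = 100
GFN = 9996 / 100 = 99.96

Final answer: 99.96


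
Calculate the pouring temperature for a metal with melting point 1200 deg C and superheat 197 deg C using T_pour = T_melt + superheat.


Formula: T_pour = T_melt + Superheat
T_pour = 1200 + 197 = 1397 deg C

Answer: 1397 deg C


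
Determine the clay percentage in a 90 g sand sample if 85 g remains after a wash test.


Formula: Clay% = (W_total - W_washed) / W_total * 100
Clay mass = 90 - 85 = 5 g
Clay% = 5 / 90 * 100 = 5.5556%

5.5556%


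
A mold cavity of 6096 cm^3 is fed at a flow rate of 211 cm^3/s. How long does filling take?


Formula: t_fill = V_mold / Q_flow
t = 6096 cm^3 / 211 cm^3/s = 28.8910 s

Answer: 28.8910 s


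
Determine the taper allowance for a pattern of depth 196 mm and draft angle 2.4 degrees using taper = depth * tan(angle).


Formula: taper = depth * tan(draft_angle)
tan(2.4 deg) = 0.0419124
taper = 196 mm * 0.0419124 = 8.2148 mm

8.2148 mm


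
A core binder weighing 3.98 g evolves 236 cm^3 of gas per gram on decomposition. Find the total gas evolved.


Formula: V_gas = W_binder * gas_evolution_rate
V = 3.98 g * 236 cm^3/g = 939.2800 cm^3

Answer: 939.2800 cm^3


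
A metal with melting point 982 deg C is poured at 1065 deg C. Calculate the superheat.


Formula: Superheat = T_pour - T_melt
Superheat = 1065 - 982 = 83 deg C

83 deg C


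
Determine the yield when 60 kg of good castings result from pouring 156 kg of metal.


Formula: Casting Yield = (W_good / W_total) * 100
Yield = (60 kg / 156 kg) * 100 = 38.4615%


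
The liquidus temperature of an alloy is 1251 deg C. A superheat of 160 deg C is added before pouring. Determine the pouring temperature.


Formula: T_pour = T_melt + Superheat
T_pour = 1251 + 160 = 1411 deg C

Final answer: 1411 deg C


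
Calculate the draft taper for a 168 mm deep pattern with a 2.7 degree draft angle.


Formula: taper = depth * tan(draft_angle)
tan(2.7 deg) = 0.0471588
taper = 168 mm * 0.0471588 = 7.9227 mm

Answer: 7.9227 mm


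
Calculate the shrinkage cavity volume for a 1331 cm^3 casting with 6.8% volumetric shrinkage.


Formula: V_shrink = V_casting * shrinkage_pct / 100
V_shrink = 1331 cm^3 * 6.8 / 100 = 90.5080 cm^3

Answer: 90.5080 cm^3


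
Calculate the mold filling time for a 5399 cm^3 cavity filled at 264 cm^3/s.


Formula: t_fill = V_mold / Q_flow
t = 5399 cm^3 / 264 cm^3/s = 20.4508 s


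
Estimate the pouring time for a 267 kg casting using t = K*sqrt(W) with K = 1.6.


Formula: t = K * sqrt(W)
sqrt(W) = sqrt(267) = 16.34013
t = 1.6 * 16.34013 = 26.1442 s

Answer: 26.1442 s


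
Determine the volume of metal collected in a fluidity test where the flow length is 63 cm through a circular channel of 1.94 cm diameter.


Formula: V = pi * (d/2)^2 * L  (cylinder volume)
Radius = 1.94/2 = 0.97 cm
V = pi * 0.97^2 * 63 = 186.2232 cm^3

Final answer: 186.2232 cm^3


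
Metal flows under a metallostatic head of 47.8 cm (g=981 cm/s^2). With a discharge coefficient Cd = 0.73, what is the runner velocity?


Formula: v = Cd * sqrt(2 * g * h)  (Torricelli with discharge coefficient)
2*g*h = 2 * 981 * 47.8 = 93783.6 cm^2/s^2
sqrt(93783.6) = 306.24108 cm/s
v = 0.73 * 306.24108 = 223.5560 cm/s

Final answer: 223.5560 cm/s


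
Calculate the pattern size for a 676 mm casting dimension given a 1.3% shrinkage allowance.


Formula: L_pattern = L_casting * (1 + shrinkage_rate/100)
Shrinkage factor = 1 + 1.3/100 = 1.013
L_pattern = 676 mm * 1.013 = 684.7880 mm

684.7880 mm


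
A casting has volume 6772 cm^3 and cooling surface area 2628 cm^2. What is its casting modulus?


Formula: Casting Modulus M = V / A
M = 6772 cm^3 / 2628 cm^2 = 2.5769 cm

2.5769 cm


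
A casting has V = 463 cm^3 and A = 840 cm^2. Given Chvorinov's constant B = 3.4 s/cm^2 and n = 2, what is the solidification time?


Formula: t_s = B * (V/A)^n  (Chvorinov's rule, n=2)
Modulus M = V/A = 463/840 = 0.551190 cm
M^2 = 0.551190^2 = 0.303810 cm^2
t_s = 3.4 * 0.303810 = 1.0330 s

Final answer: 1.0330 s


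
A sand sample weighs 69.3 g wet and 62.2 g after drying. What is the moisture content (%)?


Formula: MC = (W_wet - W_dry) / W_wet * 100
Water mass = 69.3 - 62.2 = 7.1 g
MC = 7.1 / 69.3 * 100 = 10.2453%


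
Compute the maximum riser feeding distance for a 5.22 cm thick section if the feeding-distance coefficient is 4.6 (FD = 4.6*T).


Formula: FD = 4.6 * T  (riser feeding-distance rule)
FD = 4.6 * 5.22 cm = 24.0120 cm

Answer: 24.0120 cm


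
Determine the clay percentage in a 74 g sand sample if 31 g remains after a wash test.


Formula: Clay% = (W_total - W_washed) / W_total * 100
Clay mass = 74 - 31 = 43 g
Clay% = 43 / 74 * 100 = 58.1081%


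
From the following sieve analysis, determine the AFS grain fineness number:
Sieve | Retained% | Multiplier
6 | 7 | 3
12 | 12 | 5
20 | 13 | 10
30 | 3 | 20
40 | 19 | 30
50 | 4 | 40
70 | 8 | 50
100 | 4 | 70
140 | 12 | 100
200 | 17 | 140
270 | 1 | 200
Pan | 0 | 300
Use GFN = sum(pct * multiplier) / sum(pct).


Formula: GFN = sum(pct * multiplier) / sum(pct)
sum(pct * multiplier) = 5461
sum(pct) = 100
GFN = 5461 / 100 = 54.61

54.61


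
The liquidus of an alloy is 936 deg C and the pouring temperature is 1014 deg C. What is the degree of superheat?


Formula: Superheat = T_pour - T_melt
Superheat = 1014 - 936 = 78 deg C


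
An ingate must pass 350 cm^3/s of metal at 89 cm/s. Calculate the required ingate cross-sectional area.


Formula: A_ingate = Q / v  (continuity equation)
A = 350 cm^3/s / 89 cm/s = 3.9326 cm^2


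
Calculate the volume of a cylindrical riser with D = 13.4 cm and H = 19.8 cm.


Formula: V = pi * (D/2)^2 * H  (cylinder volume)
Radius = D/2 = 13.4/2 = 6.7 cm
V = pi * 6.7^2 * 19.8 = 2792.3167 cm^3


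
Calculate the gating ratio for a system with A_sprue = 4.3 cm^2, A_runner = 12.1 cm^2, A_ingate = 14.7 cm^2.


Sprue:Runner:Ingate = 1 : 12.1/4.3 : 14.7/4.3 = 1:2.81:3.42

1:2.81:3.42


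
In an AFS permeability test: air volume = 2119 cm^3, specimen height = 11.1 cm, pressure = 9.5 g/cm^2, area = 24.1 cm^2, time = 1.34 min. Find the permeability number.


Formula: Permeability Number P = (V * H) / (p * A * t)
Numerator: V * H = 2119 * 11.1 = 23520.9
Denominator: p * A * t = 9.5 * 24.1 * 1.34 = 306.793
P = 23520.9 / 306.793 = 76.6670

Final answer: 76.6670


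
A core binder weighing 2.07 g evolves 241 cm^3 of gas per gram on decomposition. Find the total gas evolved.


Formula: V_gas = W_binder * gas_evolution_rate
V = 2.07 g * 241 cm^3/g = 498.8700 cm^3

Final answer: 498.8700 cm^3


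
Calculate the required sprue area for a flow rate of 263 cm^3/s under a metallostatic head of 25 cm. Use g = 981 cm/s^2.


Formula: v = sqrt(2*g*h), A = Q/v
Velocity: v = sqrt(2 * 981 * 25) = sqrt(49050) = 221.4723 cm/s
Sprue area: A = Q / v = 263 / 221.4723 = 1.1875 cm^2

1.1875 cm^2


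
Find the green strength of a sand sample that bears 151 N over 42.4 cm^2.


Formula: Compressive Strength = Force / Area
Strength = 151 N / 42.4 cm^2 = 3.5613 N/cm^2

Final answer: 3.5613 N/cm^2


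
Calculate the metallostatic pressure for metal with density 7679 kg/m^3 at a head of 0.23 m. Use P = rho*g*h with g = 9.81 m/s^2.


Formula: P = rho * g * h
rho * g = 7679 * 9.81 = 75330.99 N/m^3
P = 75330.99 * 0.23 = 17326.1277 Pa

Final answer: 17326.1277 Pa


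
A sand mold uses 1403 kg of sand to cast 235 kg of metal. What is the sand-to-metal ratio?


Formula: Sand-to-Metal Ratio = W_sand / W_metal
Ratio = 1403 kg / 235 kg = 5.9702

Answer: 5.9702


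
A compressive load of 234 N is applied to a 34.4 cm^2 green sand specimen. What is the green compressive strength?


Formula: Compressive Strength = Force / Area
Strength = 234 N / 34.4 cm^2 = 6.8023 N/cm^2


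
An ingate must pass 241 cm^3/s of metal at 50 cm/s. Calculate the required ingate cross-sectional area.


Formula: A_ingate = Q / v  (continuity equation)
A = 241 cm^3/s / 50 cm/s = 4.8200 cm^2


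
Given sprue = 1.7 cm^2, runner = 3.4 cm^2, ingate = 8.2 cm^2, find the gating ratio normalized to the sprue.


Sprue:Runner:Ingate = 1 : 3.4/1.7 : 8.2/1.7 = 1:2.00:4.82


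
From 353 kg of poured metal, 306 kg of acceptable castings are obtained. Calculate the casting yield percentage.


Formula: Casting Yield = (W_good / W_total) * 100
Yield = (306 kg / 353 kg) * 100 = 86.6856%

Final answer: 86.6856%


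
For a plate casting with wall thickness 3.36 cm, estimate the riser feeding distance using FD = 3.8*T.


Formula: FD = 3.8 * T  (riser feeding-distance rule)
FD = 3.8 * 3.36 cm = 12.7680 cm

Answer: 12.7680 cm


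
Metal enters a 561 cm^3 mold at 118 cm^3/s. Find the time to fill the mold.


Formula: t_fill = V_mold / Q_flow
t = 561 cm^3 / 118 cm^3/s = 4.7542 s


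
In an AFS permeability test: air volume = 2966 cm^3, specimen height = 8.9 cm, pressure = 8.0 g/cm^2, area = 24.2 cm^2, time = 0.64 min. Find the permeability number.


Formula: Permeability Number P = (V * H) / (p * A * t)
Numerator: V * H = 2966 * 8.9 = 26397.4
Denominator: p * A * t = 8.0 * 24.2 * 0.64 = 123.904
P = 26397.4 / 123.904 = 213.0472

213.0472


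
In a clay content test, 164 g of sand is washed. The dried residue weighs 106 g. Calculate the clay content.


Formula: Clay% = (W_total - W_washed) / W_total * 100
Clay mass = 164 - 106 = 58 g
Clay% = 58 / 164 * 100 = 35.3659%

Final answer: 35.3659%


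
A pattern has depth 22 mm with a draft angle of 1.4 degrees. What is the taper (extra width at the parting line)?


Formula: taper = depth * tan(draft_angle)
tan(1.4 deg) = 0.0244395
taper = 22 mm * 0.0244395 = 0.5377 mm


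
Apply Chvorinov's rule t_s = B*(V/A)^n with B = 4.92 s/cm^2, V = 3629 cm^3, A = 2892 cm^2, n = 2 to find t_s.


Formula: t_s = B * (V/A)^n  (Chvorinov's rule, n=2)
Modulus M = V/A = 3629/2892 = 1.254841 cm
M^2 = 1.254841^2 = 1.574626 cm^2
t_s = 4.92 * 1.574626 = 7.7472 s

7.7472 s


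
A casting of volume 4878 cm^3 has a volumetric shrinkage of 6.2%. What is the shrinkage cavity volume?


Formula: V_shrink = V_casting * shrinkage_pct / 100
V_shrink = 4878 cm^3 * 6.2 / 100 = 302.4360 cm^3

Final answer: 302.4360 cm^3


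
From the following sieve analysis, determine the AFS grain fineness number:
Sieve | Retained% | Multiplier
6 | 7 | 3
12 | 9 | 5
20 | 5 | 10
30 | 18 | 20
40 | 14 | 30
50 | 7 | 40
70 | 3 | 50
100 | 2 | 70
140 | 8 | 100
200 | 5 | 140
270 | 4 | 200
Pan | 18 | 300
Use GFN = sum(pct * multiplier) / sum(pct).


Formula: GFN = sum(pct * multiplier) / sum(pct)
sum(pct * multiplier) = 9166
sum(pct) = 100
GFN = 9166 / 100 = 91.66


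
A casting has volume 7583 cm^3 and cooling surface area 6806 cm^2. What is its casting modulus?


Formula: Casting Modulus M = V / A
M = 7583 cm^3 / 6806 cm^2 = 1.1142 cm

1.1142 cm


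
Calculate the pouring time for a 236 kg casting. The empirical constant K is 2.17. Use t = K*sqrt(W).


Formula: t = K * sqrt(W)
sqrt(W) = sqrt(236) = 15.36229
t = 2.17 * 15.36229 = 33.3362 s

Final answer: 33.3362 s


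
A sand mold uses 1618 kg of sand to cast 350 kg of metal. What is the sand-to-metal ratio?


Formula: Sand-to-Metal Ratio = W_sand / W_metal
Ratio = 1618 kg / 350 kg = 4.6229

Final answer: 4.6229


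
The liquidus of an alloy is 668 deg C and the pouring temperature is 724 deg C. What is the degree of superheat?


Formula: Superheat = T_pour - T_melt
Superheat = 724 - 668 = 56 deg C

Answer: 56 deg C


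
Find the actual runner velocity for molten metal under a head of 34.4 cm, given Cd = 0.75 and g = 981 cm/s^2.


Formula: v = Cd * sqrt(2 * g * h)  (Torricelli with discharge coefficient)
2*g*h = 2 * 981 * 34.4 = 67492.8 cm^2/s^2
sqrt(67492.8) = 259.79376 cm/s
v = 0.75 * 259.79376 = 194.8453 cm/s

Final answer: 194.8453 cm/s


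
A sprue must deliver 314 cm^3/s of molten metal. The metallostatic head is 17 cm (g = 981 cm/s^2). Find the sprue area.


Formula: v = sqrt(2*g*h), A = Q/v
Velocity: v = sqrt(2 * 981 * 17) = sqrt(33354) = 182.6308 cm/s
Sprue area: A = Q / v = 314 / 182.6308 = 1.7193 cm^2

Final answer: 1.7193 cm^2


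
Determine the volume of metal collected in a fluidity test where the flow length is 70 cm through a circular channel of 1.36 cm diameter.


Formula: V = pi * (d/2)^2 * L  (cylinder volume)
Radius = 1.36/2 = 0.68 cm
V = pi * 0.68^2 * 70 = 101.6871 cm^3

101.6871 cm^3


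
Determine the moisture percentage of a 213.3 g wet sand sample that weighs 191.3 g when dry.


Formula: MC = (W_wet - W_dry) / W_wet * 100
Water mass = 213.3 - 191.3 = 22.0 g
MC = 22.0 / 213.3 * 100 = 10.3141%

Answer: 10.3141%


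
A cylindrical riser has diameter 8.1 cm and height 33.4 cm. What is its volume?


Formula: V = pi * (D/2)^2 * H  (cylinder volume)
Radius = D/2 = 8.1/2 = 4.05 cm
V = pi * 4.05^2 * 33.4 = 1721.1011 cm^3

1721.1011 cm^3


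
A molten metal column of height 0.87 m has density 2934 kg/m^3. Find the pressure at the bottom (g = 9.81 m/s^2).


Formula: P = rho * g * h
rho * g = 2934 * 9.81 = 28782.54 N/m^3
P = 28782.54 * 0.87 = 25040.8098 Pa


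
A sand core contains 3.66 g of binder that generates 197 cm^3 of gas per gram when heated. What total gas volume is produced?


Formula: V_gas = W_binder * gas_evolution_rate
V = 3.66 g * 197 cm^3/g = 721.0200 cm^3

721.0200 cm^3


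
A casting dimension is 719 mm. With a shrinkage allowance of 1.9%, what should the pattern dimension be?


Formula: L_pattern = L_casting * (1 + shrinkage_rate/100)
Shrinkage factor = 1 + 1.9/100 = 1.019
L_pattern = 719 mm * 1.019 = 732.6610 mm

732.6610 mm


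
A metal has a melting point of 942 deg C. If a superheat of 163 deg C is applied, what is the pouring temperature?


Formula: T_pour = T_melt + Superheat
T_pour = 942 + 163 = 1105 deg C

Final answer: 1105 deg C


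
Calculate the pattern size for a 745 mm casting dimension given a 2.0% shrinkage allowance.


Formula: L_pattern = L_casting * (1 + shrinkage_rate/100)
Shrinkage factor = 1 + 2.0/100 = 1.02
L_pattern = 745 mm * 1.02 = 759.9000 mm

Answer: 759.9000 mm


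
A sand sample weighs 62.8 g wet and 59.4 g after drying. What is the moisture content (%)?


Formula: MC = (W_wet - W_dry) / W_wet * 100
Water mass = 62.8 - 59.4 = 3.4 g
MC = 3.4 / 62.8 * 100 = 5.4140%

5.4140%


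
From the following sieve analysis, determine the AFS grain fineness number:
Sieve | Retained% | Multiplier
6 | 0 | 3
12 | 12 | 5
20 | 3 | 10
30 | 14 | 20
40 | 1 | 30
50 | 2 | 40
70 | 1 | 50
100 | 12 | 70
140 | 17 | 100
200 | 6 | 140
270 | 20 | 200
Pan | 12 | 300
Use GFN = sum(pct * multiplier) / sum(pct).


Formula: GFN = sum(pct * multiplier) / sum(pct)
sum(pct * multiplier) = 11510
sum(pct) = 100
GFN = 11510 / 100 = 115.10


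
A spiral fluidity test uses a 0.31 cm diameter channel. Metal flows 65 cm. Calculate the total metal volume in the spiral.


Formula: V = pi * (d/2)^2 * L  (cylinder volume)
Radius = 0.31/2 = 0.155 cm
V = pi * 0.155^2 * 65 = 4.9060 cm^3


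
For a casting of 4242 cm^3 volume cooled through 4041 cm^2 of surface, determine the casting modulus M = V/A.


Formula: Casting Modulus M = V / A
M = 4242 cm^3 / 4041 cm^2 = 1.0497 cm

Final answer: 1.0497 cm


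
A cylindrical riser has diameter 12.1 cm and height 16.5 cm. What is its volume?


Formula: V = pi * (D/2)^2 * H  (cylinder volume)
Radius = D/2 = 12.1/2 = 6.05 cm
V = pi * 6.05^2 * 16.5 = 1897.3374 cm^3


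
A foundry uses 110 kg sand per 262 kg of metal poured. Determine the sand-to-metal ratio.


Formula: Sand-to-Metal Ratio = W_sand / W_metal
Ratio = 110 kg / 262 kg = 0.4198

0.4198


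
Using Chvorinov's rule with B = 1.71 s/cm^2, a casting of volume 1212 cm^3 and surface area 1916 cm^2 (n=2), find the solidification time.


Formula: t_s = B * (V/A)^n  (Chvorinov's rule, n=2)
Modulus M = V/A = 1212/1916 = 0.632568 cm
M^2 = 0.632568^2 = 0.400142 cm^2
t_s = 1.71 * 0.400142 = 0.6842 s

0.6842 s


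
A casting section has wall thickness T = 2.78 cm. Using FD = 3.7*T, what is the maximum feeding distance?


Formula: FD = 3.7 * T  (riser feeding-distance rule)
FD = 3.7 * 2.78 cm = 10.2860 cm

10.2860 cm


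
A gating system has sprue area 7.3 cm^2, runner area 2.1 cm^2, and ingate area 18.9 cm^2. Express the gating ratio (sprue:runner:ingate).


Sprue:Runner:Ingate = 1 : 2.1/7.3 : 18.9/7.3 = 1:0.29:2.59

Final answer: 1:0.29:2.59


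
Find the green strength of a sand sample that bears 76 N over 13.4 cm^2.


Formula: Compressive Strength = Force / Area
Strength = 76 N / 13.4 cm^2 = 5.6716 N/cm^2

5.6716 N/cm^2


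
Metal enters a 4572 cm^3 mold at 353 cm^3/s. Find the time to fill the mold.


Formula: t_fill = V_mold / Q_flow
t = 4572 cm^3 / 353 cm^3/s = 12.9518 s

12.9518 s


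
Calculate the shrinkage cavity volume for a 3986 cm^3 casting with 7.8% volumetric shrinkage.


Formula: V_shrink = V_casting * shrinkage_pct / 100
V_shrink = 3986 cm^3 * 7.8 / 100 = 310.9080 cm^3

310.9080 cm^3


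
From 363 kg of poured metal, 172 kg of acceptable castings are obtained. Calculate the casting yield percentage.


Formula: Casting Yield = (W_good / W_total) * 100
Yield = (172 kg / 363 kg) * 100 = 47.3829%

Final answer: 47.3829%


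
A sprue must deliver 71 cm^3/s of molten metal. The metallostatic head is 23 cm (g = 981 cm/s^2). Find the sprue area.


Formula: v = sqrt(2*g*h), A = Q/v
Velocity: v = sqrt(2 * 981 * 23) = sqrt(45126) = 212.4288 cm/s
Sprue area: A = Q / v = 71 / 212.4288 = 0.3342 cm^2

Final answer: 0.3342 cm^2


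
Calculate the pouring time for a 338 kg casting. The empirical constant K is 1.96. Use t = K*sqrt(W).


Formula: t = K * sqrt(W)
sqrt(W) = sqrt(338) = 18.38478
t = 1.96 * 18.38478 = 36.0342 s

36.0342 s


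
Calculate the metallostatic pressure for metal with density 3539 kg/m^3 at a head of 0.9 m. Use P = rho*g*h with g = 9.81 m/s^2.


Formula: P = rho * g * h
rho * g = 3539 * 9.81 = 34717.59 N/m^3
P = 34717.59 * 0.9 = 31245.8310 Pa

31245.8310 Pa


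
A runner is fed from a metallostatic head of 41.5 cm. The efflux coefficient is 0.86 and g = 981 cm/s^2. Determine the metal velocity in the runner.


Formula: v = Cd * sqrt(2 * g * h)  (Torricelli with discharge coefficient)
2*g*h = 2 * 981 * 41.5 = 81423.0 cm^2/s^2
sqrt(81423.0) = 285.34716 cm/s
v = 0.86 * 285.34716 = 245.3986 cm/s


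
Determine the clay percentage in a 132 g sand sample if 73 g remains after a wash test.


Formula: Clay% = (W_total - W_washed) / W_total * 100
Clay mass = 132 - 73 = 59 g
Clay% = 59 / 132 * 100 = 44.6970%

Final answer: 44.6970%


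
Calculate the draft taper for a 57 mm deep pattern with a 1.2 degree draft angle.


Formula: taper = depth * tan(draft_angle)
tan(1.2 deg) = 0.0209470
taper = 57 mm * 0.0209470 = 1.1940 mm


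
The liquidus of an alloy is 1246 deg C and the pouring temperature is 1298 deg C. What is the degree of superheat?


Formula: Superheat = T_pour - T_melt
Superheat = 1298 - 1246 = 52 deg C


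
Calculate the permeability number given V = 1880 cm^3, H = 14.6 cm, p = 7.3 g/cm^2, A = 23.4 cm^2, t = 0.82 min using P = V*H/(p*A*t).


Formula: Permeability Number P = (V * H) / (p * A * t)
Numerator: V * H = 1880 * 14.6 = 27448.0
Denominator: p * A * t = 7.3 * 23.4 * 0.82 = 140.0724
P = 27448.0 / 140.0724 = 195.9558

Final answer: 195.9558


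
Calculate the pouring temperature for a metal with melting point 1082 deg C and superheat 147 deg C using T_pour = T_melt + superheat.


Formula: T_pour = T_melt + Superheat
T_pour = 1082 + 147 = 1229 deg C

1229 deg C


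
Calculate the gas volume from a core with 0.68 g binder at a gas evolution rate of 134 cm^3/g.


Formula: V_gas = W_binder * gas_evolution_rate
V = 0.68 g * 134 cm^3/g = 91.1200 cm^3


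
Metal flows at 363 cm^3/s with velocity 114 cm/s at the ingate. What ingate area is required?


Formula: A_ingate = Q / v  (continuity equation)
A = 363 cm^3/s / 114 cm/s = 3.1842 cm^2

3.1842 cm^2
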